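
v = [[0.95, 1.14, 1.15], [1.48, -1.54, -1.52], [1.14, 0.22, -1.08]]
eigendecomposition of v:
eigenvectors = [[-0.9, -0.37, 0.2], [-0.23, 0.92, -0.84], [-0.38, 0.16, 0.5]]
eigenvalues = [1.73, -2.41, -0.99]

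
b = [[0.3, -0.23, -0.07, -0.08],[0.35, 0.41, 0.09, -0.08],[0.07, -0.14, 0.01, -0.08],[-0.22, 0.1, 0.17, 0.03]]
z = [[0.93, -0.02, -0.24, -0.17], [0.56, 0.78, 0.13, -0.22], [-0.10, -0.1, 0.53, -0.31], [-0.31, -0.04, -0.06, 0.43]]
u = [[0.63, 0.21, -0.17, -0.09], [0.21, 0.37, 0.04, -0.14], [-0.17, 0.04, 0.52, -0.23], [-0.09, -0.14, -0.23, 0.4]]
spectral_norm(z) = 1.28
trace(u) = 1.92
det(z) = 0.11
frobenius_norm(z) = 1.62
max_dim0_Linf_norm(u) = 0.63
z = b + u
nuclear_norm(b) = 1.23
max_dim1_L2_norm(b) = 0.55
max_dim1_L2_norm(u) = 0.69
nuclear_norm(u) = 1.92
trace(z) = 2.67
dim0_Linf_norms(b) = [0.35, 0.41, 0.17, 0.08]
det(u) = 0.02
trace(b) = 0.75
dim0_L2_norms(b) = [0.52, 0.5, 0.2, 0.14]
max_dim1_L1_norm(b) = 0.93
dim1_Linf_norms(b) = [0.3, 0.41, 0.14, 0.22]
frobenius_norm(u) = 1.13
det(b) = 0.00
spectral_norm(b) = 0.56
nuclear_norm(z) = 2.84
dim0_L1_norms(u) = [1.1, 0.76, 0.96, 0.86]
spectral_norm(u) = 0.81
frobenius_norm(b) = 0.76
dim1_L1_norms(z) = [1.36, 1.69, 1.04, 0.84]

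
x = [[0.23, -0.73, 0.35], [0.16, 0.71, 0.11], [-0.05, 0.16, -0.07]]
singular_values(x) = [1.05, 0.42, 0.0]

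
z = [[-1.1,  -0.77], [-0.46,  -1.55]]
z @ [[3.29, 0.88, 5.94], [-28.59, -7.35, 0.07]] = [[18.4, 4.69, -6.59], [42.8, 10.99, -2.84]]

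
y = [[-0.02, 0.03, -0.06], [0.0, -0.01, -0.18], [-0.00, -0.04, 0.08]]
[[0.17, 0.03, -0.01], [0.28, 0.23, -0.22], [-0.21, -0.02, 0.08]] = y @ [[-0.71, -0.67, -2.20], [1.83, -1.93, 0.51], [-1.66, -1.16, 1.2]]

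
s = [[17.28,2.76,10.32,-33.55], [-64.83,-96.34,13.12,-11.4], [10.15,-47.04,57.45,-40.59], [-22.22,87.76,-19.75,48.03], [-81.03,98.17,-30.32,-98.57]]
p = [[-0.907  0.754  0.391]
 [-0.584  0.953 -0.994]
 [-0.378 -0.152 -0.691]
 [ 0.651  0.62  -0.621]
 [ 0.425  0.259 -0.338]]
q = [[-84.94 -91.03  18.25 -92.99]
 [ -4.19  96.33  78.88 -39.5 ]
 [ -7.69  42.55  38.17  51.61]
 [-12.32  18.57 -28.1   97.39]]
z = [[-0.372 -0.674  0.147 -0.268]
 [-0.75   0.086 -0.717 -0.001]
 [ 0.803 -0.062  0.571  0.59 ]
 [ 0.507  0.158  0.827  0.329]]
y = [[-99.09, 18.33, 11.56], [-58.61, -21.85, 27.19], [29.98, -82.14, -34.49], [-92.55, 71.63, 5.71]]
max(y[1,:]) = 27.19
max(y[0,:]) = 18.33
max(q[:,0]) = -4.19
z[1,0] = -0.75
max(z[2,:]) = 0.803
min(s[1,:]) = -96.34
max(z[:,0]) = 0.803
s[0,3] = -33.55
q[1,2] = 78.88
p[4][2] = -0.338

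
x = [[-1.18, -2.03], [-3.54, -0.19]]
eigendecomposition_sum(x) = [[-2.02, -1.27],[-2.21, -1.4]] + [[0.84, -0.76],[-1.33, 1.21]]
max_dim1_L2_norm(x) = 3.55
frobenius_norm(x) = 4.25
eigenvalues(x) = [-3.41, 2.04]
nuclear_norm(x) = 5.66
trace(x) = -1.37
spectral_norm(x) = 3.85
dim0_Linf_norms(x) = [3.54, 2.03]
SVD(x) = [[-0.44, -0.90],[-0.90, 0.44]] @ diag([3.8480842056303004, 1.809211968338321]) @ [[0.96, 0.28], [-0.28, 0.96]]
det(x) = -6.96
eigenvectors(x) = [[-0.67,  0.53],[-0.74,  -0.85]]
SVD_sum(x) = [[-1.63, -0.47], [-3.32, -0.96]] + [[0.45, -1.56], [-0.22, 0.77]]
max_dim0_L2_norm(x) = 3.73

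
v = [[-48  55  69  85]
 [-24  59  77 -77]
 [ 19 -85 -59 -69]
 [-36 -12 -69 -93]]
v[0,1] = 55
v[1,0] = -24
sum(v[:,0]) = -89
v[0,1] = 55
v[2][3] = -69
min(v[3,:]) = -93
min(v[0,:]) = -48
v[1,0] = -24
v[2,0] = 19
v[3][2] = -69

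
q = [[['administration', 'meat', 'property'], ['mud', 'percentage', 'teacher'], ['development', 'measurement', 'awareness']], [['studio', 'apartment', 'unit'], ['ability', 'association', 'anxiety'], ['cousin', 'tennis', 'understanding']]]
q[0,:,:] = [['administration', 'meat', 'property'], ['mud', 'percentage', 'teacher'], ['development', 'measurement', 'awareness']]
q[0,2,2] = 'awareness'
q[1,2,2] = 'understanding'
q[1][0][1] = 'apartment'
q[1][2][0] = 'cousin'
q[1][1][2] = 'anxiety'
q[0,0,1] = 'meat'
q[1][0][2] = 'unit'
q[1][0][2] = 'unit'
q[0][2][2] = 'awareness'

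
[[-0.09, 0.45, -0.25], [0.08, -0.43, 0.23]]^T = [[-0.09, 0.08], [0.45, -0.43], [-0.25, 0.23]]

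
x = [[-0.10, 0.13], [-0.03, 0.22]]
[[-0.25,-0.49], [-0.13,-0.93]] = x @ [[2.13, -0.66], [-0.32, -4.30]]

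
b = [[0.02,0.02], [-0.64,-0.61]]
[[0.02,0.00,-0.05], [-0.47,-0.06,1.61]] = b @ [[-0.19, -1.4, -1.57], [0.97, 1.57, -0.99]]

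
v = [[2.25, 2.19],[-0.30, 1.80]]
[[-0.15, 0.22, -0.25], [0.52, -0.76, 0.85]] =v@[[-0.3, 0.44, -0.49], [0.24, -0.35, 0.39]]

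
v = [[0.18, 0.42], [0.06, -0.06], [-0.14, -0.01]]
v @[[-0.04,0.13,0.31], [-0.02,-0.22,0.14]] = [[-0.02, -0.07, 0.11], [-0.0, 0.02, 0.01], [0.01, -0.02, -0.04]]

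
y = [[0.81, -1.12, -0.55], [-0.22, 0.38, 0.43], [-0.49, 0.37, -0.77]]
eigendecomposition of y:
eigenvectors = [[0.91, -0.11, -0.75], [-0.32, 0.29, -0.63], [-0.26, -0.95, 0.18]]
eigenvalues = [1.36, -0.94, -0.0]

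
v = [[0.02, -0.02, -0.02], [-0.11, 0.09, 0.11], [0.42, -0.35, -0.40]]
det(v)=-0.000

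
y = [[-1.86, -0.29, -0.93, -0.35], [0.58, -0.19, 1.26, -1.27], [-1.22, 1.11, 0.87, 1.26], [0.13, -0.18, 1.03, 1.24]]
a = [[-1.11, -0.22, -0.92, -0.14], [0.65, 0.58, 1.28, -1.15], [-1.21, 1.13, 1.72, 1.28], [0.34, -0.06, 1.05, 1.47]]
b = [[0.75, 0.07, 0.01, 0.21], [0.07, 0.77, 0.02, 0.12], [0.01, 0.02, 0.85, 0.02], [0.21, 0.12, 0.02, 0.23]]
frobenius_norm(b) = 1.44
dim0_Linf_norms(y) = [1.86, 1.11, 1.26, 1.27]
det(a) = 2.28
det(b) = 0.08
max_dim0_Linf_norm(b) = 0.85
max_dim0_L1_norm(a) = 4.97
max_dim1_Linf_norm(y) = 1.86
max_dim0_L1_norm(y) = 4.12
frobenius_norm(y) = 3.98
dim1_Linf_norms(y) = [1.86, 1.27, 1.26, 1.24]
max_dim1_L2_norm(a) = 2.71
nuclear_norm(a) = 7.00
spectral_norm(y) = 2.66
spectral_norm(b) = 0.92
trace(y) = 0.06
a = b + y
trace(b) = 2.60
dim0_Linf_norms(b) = [0.75, 0.77, 0.85, 0.23]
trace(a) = 2.66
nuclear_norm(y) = 7.36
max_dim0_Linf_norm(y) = 1.86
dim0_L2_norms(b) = [0.78, 0.78, 0.85, 0.33]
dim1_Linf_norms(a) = [1.11, 1.28, 1.72, 1.47]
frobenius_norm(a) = 4.07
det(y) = 7.56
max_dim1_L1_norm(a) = 5.34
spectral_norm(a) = 3.08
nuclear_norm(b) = 2.60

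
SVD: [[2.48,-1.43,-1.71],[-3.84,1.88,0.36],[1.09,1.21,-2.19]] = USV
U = [[-0.60, -0.15, -0.79], [0.77, -0.38, -0.52], [-0.22, -0.91, 0.34]]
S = [5.41, 2.66, 0.81]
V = [[-0.87, 0.38, 0.33],[0.04, -0.61, 0.79],[0.5, 0.7, 0.51]]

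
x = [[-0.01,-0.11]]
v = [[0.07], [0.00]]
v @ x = [[-0.00, -0.01], [0.00, 0.0]]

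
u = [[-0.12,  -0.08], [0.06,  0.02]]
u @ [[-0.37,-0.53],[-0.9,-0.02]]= [[0.12, 0.07], [-0.04, -0.03]]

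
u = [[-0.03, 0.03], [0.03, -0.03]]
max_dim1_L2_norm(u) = 0.04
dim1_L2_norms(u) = [0.04, 0.04]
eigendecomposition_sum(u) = [[0.00, 0.0], [0.0, 0.0]] + [[-0.03, 0.03],[0.03, -0.03]]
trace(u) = -0.06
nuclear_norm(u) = 0.06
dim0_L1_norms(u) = [0.06, 0.06]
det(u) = 0.00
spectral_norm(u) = 0.06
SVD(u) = [[-0.71, 0.71], [0.71, 0.71]] @ diag([0.06, 3.652860678453263e-18]) @ [[0.71, -0.71], [-0.71, -0.71]]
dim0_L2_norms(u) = [0.04, 0.04]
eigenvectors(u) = [[0.71, -0.71], [0.71, 0.71]]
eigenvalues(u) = [0.0, -0.06]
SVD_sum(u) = [[-0.03, 0.03], [0.03, -0.03]] + [[-0.0, -0.0], [-0.00, -0.0]]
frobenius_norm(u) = 0.06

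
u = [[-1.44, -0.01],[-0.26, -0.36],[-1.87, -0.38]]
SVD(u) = [[-0.59, 0.52], [-0.13, -0.81], [-0.79, -0.26]] @ diag([2.4000510700601887, 0.38981388007989426]) @ [[0.99, 0.15], [-0.15, 0.99]]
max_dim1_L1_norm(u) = 2.25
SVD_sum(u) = [[-1.41, -0.21], [-0.31, -0.05], [-1.88, -0.28]] + [[-0.03, 0.20], [0.05, -0.31], [0.01, -0.10]]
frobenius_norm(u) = 2.43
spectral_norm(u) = 2.40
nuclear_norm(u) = 2.79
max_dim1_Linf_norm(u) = 1.87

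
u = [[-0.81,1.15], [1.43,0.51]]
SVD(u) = [[-0.6, 0.80],[0.8, 0.6]] @ diag([1.6542170063748305, 1.2438513158011668]) @ [[0.98, -0.17], [0.17, 0.98]]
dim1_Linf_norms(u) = [1.15, 1.43]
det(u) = -2.06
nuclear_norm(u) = 2.90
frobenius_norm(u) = 2.07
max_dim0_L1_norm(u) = 2.24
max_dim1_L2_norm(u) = 1.52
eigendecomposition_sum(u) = [[-1.16, 0.63], [0.79, -0.43]] + [[0.35, 0.52], [0.64, 0.94]]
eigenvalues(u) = [-1.59, 1.29]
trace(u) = -0.30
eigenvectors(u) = [[-0.83, -0.48],[0.56, -0.88]]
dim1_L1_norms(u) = [1.96, 1.94]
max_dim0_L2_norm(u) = 1.64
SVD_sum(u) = [[-0.98, 0.17], [1.3, -0.23]] + [[0.17,0.98], [0.13,0.74]]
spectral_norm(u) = 1.65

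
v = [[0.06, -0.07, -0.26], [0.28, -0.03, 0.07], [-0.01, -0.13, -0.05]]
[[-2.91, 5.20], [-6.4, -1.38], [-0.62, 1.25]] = v @ [[-23.47, -0.27], [4.83, -2.1], [4.47, -19.48]]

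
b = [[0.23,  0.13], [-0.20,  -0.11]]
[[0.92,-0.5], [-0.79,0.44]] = b@[[2.22, -2.99], [3.12, 1.46]]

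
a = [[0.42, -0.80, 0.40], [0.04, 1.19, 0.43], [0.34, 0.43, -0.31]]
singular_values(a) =[1.5, 0.69, 0.5]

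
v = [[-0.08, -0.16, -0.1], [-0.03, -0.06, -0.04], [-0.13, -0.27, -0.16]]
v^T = [[-0.08, -0.03, -0.13],  [-0.16, -0.06, -0.27],  [-0.10, -0.04, -0.16]]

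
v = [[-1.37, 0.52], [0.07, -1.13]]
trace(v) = -2.50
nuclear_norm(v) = 2.54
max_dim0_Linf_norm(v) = 1.37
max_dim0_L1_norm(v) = 1.65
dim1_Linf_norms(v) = [1.37, 1.13]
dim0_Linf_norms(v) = [1.37, 1.13]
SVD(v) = [[-0.88, 0.48],  [0.48, 0.88]] @ diag([1.5885614983739373, 0.9516156608021704]) @ [[0.78,-0.63], [-0.63,-0.78]]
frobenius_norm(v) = 1.85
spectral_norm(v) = 1.59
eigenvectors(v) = [[-0.98, -0.83], [0.2, -0.55]]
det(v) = 1.51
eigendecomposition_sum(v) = [[-1.13, 1.7],[0.23, -0.34]] + [[-0.24, -1.18], [-0.16, -0.79]]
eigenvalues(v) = [-1.48, -1.02]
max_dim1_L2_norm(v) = 1.47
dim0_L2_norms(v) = [1.37, 1.24]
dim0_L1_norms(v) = [1.44, 1.65]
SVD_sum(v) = [[-1.08, 0.88], [0.6, -0.48]] + [[-0.29, -0.36], [-0.53, -0.65]]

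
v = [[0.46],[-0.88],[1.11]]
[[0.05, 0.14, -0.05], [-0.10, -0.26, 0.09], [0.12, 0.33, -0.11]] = v @ [[0.11, 0.3, -0.1]]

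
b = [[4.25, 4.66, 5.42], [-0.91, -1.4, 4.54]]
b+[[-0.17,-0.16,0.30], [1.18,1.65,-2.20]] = [[4.08, 4.5, 5.72], [0.27, 0.25, 2.34]]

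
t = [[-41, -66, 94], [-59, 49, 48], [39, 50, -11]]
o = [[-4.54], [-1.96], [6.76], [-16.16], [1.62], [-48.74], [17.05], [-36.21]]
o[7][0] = -36.21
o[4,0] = 1.62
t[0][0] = -41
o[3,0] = -16.16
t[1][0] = -59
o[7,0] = -36.21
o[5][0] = -48.74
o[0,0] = -4.54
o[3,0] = -16.16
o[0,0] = -4.54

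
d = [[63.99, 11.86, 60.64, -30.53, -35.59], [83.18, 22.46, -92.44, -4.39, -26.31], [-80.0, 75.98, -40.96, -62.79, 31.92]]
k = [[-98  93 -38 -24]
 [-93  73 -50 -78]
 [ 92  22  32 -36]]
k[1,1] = 73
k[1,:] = [-93, 73, -50, -78]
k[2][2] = 32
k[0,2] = -38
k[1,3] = -78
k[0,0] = -98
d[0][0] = 63.99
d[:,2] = [60.64, -92.44, -40.96]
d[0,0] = 63.99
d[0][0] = 63.99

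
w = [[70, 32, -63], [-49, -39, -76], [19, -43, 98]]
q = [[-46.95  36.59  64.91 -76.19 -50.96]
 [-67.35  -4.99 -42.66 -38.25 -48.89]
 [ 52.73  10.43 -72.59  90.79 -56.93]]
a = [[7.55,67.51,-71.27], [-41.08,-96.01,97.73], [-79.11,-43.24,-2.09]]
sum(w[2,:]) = 74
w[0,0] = 70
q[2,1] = 10.43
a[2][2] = -2.09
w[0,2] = -63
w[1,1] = -39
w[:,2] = [-63, -76, 98]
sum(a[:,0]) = -112.64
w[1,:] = [-49, -39, -76]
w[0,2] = -63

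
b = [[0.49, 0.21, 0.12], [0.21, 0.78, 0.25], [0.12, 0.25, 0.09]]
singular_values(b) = [0.98, 0.38, 0.0]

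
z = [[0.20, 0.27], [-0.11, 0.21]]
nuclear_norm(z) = 0.56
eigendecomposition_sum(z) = [[(0.1+0.09j), (0.14-0.16j)], [-0.05+0.07j, 0.10+0.08j]] + [[(0.1-0.09j), (0.14+0.16j)], [-0.05-0.07j, (0.1-0.08j)]]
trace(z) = 0.41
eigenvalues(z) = [(0.2+0.17j), (0.2-0.17j)]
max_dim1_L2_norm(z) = 0.34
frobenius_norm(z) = 0.41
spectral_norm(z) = 0.36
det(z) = 0.07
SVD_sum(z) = [[0.12, 0.3], [0.06, 0.14]] + [[0.08, -0.03],[-0.17, 0.07]]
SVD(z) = [[0.90, 0.43], [0.43, -0.9]] @ diag([0.3596645948968808, 0.19935239947806668]) @ [[0.37,0.93], [0.93,-0.37]]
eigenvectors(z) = [[(0.84+0j),(0.84-0j)], [(0.02+0.54j),0.02-0.54j]]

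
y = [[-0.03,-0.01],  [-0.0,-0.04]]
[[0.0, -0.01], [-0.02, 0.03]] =y@ [[-0.34, 0.65], [0.61, -0.7]]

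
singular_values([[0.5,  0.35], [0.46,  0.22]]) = [0.79, 0.06]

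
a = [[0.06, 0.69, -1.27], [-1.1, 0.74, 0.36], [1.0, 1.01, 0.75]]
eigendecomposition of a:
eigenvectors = [[(-0.69+0j), -0.69-0.00j, (-0.25+0j)], [-0.08-0.46j, -0.08+0.46j, 0.71+0.00j], [(-0.05+0.55j), -0.05-0.55j, 0.66+0.00j]]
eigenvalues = [(0.05+1.48j), (0.05-1.48j), (1.46+0j)]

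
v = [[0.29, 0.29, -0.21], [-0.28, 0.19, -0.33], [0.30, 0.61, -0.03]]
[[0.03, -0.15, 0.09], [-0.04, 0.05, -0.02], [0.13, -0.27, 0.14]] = v @ [[0.06,-0.26,0.15],[0.20,-0.32,0.16],[0.2,-0.11,0.02]]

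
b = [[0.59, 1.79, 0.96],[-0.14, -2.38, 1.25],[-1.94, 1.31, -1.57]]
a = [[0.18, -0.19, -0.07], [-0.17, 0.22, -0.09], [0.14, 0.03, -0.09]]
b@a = [[-0.06, 0.31, -0.29],[0.55, -0.46, 0.11],[-0.79, 0.61, 0.16]]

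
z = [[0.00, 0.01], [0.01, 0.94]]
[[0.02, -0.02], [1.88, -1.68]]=z@ [[2.27, 0.23], [1.98, -1.79]]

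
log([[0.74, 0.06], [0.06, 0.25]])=[[-0.31, 0.13], [0.13, -1.4]]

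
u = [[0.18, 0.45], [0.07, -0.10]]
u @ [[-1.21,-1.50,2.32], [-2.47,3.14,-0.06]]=[[-1.33, 1.14, 0.39], [0.16, -0.42, 0.17]]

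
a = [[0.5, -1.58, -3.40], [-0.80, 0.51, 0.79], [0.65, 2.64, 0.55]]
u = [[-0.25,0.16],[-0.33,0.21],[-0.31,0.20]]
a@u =[[1.45, -0.93], [-0.21, 0.14], [-1.20, 0.77]]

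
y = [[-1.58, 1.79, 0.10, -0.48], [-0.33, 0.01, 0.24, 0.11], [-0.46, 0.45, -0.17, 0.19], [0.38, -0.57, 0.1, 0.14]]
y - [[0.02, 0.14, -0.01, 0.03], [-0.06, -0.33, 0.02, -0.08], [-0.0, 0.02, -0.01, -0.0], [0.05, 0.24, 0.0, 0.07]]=[[-1.6, 1.65, 0.11, -0.51], [-0.27, 0.34, 0.22, 0.19], [-0.46, 0.43, -0.16, 0.19], [0.33, -0.81, 0.1, 0.07]]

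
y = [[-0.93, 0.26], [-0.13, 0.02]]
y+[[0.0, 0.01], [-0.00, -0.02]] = [[-0.93, 0.27], [-0.13, 0.0]]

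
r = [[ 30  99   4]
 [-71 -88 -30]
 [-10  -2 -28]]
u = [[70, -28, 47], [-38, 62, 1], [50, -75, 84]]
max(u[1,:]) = 62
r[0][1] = 99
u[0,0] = 70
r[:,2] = [4, -30, -28]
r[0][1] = 99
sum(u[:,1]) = -41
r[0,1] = 99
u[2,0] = 50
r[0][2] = 4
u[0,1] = -28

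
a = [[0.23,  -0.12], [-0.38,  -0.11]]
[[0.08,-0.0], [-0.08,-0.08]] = a@[[0.26, 0.13], [-0.13, 0.25]]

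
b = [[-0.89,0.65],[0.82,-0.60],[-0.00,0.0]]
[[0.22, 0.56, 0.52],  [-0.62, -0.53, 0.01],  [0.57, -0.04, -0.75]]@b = [[0.26,-0.19], [0.12,-0.09], [-0.54,0.39]]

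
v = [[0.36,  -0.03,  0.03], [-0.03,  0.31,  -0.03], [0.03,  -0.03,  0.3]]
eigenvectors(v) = [[0.80, -0.6, -0.06],[-0.44, -0.66, 0.61],[0.41, 0.46, 0.79]]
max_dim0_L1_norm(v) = 0.42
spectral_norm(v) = 0.39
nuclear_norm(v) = 0.97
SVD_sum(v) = [[0.25, -0.14, 0.13], [-0.14, 0.08, -0.07], [0.13, -0.07, 0.06]] + [[0.11,  0.12,  -0.08], [0.12,  0.13,  -0.09], [-0.08,  -0.09,  0.06]] + [[0.00, -0.01, -0.01], [-0.01, 0.1, 0.13], [-0.01, 0.13, 0.17]]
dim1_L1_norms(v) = [0.42, 0.37, 0.36]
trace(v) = 0.97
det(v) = 0.03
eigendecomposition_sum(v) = [[0.25, -0.14, 0.13], [-0.14, 0.08, -0.07], [0.13, -0.07, 0.06]] + [[0.11, 0.12, -0.08], [0.12, 0.13, -0.09], [-0.08, -0.09, 0.06]] + [[0.0, -0.01, -0.01], [-0.01, 0.1, 0.13], [-0.01, 0.13, 0.17]]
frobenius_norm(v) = 0.57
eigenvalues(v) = [0.39, 0.3, 0.27]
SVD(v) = [[-0.8, -0.60, -0.06], [0.44, -0.66, 0.61], [-0.41, 0.46, 0.79]] @ diag([0.3918064047790244, 0.30382473699209506, 0.2743688582288806]) @ [[-0.80, 0.44, -0.41], [-0.6, -0.66, 0.46], [-0.06, 0.61, 0.79]]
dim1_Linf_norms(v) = [0.36, 0.31, 0.3]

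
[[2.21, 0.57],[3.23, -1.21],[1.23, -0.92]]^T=[[2.21,3.23,1.23], [0.57,-1.21,-0.92]]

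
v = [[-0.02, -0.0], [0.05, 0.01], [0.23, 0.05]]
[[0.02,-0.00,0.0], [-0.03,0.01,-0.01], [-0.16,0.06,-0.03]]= v @ [[-0.78, 0.12, -0.13], [0.41, 0.6, 0.08]]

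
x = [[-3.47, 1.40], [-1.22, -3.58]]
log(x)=[[1.44, 2.99], [-2.6, 1.21]]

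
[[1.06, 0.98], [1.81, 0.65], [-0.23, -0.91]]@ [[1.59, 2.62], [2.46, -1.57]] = [[4.1, 1.24], [4.48, 3.72], [-2.60, 0.83]]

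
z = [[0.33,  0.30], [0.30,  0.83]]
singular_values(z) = [0.97, 0.19]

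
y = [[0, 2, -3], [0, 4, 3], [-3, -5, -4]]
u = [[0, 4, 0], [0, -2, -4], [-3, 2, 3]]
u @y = [[0, 16, 12], [12, 12, 10], [-9, -13, 3]]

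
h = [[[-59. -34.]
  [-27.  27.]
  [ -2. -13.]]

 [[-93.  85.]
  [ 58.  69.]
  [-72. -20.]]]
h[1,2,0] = -72.0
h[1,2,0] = -72.0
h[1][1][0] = 58.0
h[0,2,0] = -2.0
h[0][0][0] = -59.0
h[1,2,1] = -20.0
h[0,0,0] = -59.0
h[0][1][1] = 27.0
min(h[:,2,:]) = -72.0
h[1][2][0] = -72.0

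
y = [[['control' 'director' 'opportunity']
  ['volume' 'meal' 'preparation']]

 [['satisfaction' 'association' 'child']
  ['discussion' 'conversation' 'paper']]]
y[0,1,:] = ['volume', 'meal', 'preparation']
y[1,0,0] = 'satisfaction'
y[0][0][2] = 'opportunity'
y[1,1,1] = 'conversation'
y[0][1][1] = 'meal'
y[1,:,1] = ['association', 'conversation']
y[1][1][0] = 'discussion'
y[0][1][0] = 'volume'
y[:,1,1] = ['meal', 'conversation']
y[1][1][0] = 'discussion'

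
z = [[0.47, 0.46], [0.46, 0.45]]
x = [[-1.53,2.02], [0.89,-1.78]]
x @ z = [[0.21, 0.21],[-0.4, -0.39]]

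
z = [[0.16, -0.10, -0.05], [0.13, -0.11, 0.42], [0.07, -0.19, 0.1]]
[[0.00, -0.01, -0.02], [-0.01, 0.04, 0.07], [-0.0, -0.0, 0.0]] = z@[[0.00,-0.01,-0.02], [-0.01,0.05,0.10], [-0.02,0.1,0.21]]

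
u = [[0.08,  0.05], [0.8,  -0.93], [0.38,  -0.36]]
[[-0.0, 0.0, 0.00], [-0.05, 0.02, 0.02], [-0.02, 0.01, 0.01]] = u@[[-0.03, 0.01, 0.01], [0.03, -0.01, -0.01]]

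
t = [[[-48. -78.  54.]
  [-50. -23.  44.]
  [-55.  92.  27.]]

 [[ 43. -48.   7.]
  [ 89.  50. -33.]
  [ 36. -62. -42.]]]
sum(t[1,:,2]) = -68.0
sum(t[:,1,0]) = 39.0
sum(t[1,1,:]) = 106.0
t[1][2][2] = -42.0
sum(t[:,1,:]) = 77.0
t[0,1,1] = -23.0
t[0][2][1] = 92.0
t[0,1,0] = -50.0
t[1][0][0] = 43.0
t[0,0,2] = 54.0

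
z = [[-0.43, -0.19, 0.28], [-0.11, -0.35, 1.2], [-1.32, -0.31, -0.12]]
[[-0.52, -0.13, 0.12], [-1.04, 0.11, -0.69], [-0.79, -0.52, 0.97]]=z @ [[0.55, 0.59, -0.59], [0.48, -0.80, -0.35], [-0.68, -0.09, -0.73]]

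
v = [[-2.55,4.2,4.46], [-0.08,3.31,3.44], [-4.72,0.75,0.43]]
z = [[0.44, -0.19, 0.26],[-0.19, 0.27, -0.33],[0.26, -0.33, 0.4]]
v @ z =[[-0.76, 0.15, -0.26], [0.23, -0.23, 0.26], [-2.11, 0.96, -1.30]]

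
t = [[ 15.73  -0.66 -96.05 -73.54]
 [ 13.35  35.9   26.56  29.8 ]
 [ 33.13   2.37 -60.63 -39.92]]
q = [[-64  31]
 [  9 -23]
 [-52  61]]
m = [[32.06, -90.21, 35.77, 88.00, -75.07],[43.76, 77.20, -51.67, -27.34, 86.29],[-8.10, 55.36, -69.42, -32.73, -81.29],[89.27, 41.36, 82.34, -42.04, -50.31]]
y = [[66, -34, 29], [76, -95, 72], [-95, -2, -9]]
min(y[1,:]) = -95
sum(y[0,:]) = 61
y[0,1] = -34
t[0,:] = [15.73, -0.66, -96.05, -73.54]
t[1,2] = 26.56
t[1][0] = 13.35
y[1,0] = 76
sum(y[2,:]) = -106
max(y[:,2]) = 72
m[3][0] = 89.27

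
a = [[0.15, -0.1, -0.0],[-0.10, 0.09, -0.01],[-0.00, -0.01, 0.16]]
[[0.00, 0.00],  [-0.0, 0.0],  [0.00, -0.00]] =a @[[0.0, -0.00],  [-0.00, 0.0],  [0.01, -0.01]]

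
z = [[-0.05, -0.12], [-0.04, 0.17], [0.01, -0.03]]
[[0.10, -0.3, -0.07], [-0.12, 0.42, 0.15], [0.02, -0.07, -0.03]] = z@[[-0.16, 0.02, -0.48], [-0.76, 2.49, 0.77]]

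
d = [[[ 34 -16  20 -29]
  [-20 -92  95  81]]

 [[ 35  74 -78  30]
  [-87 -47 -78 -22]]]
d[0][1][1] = -92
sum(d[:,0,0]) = 69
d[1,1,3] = -22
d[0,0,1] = -16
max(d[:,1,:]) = 95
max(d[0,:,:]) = 95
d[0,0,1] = -16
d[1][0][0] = 35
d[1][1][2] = -78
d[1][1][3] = -22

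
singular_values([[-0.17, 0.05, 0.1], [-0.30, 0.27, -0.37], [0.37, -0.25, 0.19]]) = [0.72, 0.23, 0.0]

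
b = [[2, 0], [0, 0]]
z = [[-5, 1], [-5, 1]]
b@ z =[[-10, 2], [0, 0]]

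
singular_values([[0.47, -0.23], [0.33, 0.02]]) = [0.6, 0.14]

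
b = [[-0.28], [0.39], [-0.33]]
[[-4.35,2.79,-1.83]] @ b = [[2.91]]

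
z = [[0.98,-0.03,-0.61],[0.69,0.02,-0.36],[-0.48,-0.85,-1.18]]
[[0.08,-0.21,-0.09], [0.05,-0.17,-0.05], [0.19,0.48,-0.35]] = z@[[0.00, -0.35, -0.07], [-0.04, -0.07, 0.42], [-0.13, -0.21, 0.02]]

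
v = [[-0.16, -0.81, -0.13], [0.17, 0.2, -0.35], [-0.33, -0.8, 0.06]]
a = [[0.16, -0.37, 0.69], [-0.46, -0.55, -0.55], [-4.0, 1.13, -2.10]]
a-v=[[0.32,0.44,0.82], [-0.63,-0.75,-0.20], [-3.67,1.93,-2.16]]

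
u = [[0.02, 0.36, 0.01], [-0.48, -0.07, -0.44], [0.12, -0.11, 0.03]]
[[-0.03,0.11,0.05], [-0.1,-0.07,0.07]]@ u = [[-0.05, -0.02, -0.05], [0.04, -0.04, 0.03]]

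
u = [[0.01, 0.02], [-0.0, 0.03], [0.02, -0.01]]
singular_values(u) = [0.04, 0.02]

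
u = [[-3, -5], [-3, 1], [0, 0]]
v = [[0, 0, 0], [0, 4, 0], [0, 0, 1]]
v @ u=[[0, 0], [-12, 4], [0, 0]]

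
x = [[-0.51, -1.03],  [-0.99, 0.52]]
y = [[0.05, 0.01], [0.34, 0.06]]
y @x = [[-0.04, -0.05],[-0.23, -0.32]]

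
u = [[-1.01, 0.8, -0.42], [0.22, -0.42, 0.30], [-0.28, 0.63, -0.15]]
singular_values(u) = [1.59, 0.32, 0.15]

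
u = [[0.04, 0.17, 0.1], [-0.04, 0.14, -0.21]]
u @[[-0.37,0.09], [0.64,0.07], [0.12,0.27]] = [[0.11,0.04],[0.08,-0.05]]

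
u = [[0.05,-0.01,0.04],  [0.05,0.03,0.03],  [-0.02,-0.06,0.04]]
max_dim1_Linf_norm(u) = 0.06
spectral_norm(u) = 0.09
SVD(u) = [[-0.65, 0.38, -0.66], [-0.74, -0.1, 0.67], [0.19, 0.92, 0.34]] @ diag([0.08779458490029245, 0.07911675396942865, 0.011517382668220786]) @ [[-0.83,-0.31,-0.46],  [-0.05,-0.78,0.62],  [-0.55,0.54,0.63]]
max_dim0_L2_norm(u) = 0.07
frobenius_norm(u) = 0.12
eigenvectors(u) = [[0.12-0.48j,(0.12+0.48j),(0.57+0j)], [-0.19-0.51j,-0.19+0.51j,(-0.49+0j)], [(0.68+0j),(0.68-0j),-0.66+0.00j]]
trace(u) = 0.12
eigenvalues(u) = [(0.05+0.06j), (0.05-0.06j), (0.01+0j)]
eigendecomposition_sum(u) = [[0.02+0.01j, -0.00+0.02j, 0.02-0.01j], [(0.03-0j), (0.01+0.02j), 0.01-0.02j], [-0.01+0.03j, -0.03+0.00j, 0.02+0.03j]] + [[0.02-0.01j, -0.00-0.02j, (0.02+0.01j)], [0.03+0.00j, 0.01-0.02j, 0.01+0.02j], [-0.01-0.03j, -0.03-0.00j, (0.02-0.03j)]] + [[0.01-0.00j, (-0+0j), (-0+0j)], [-0.00+0.00j, 0.00-0.00j, -0j], [(-0.01+0j), (0.01-0j), -0j]]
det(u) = 0.00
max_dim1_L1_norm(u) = 0.12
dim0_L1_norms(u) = [0.12, 0.1, 0.11]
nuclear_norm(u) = 0.18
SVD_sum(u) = [[0.05, 0.02, 0.03],[0.05, 0.02, 0.03],[-0.01, -0.01, -0.01]] + [[-0.0,-0.02,0.02], [0.00,0.01,-0.0], [-0.00,-0.06,0.05]] + [[0.0, -0.0, -0.0], [-0.00, 0.00, 0.0], [-0.0, 0.0, 0.0]]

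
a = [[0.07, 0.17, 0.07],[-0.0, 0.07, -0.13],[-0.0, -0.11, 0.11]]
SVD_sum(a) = [[0.03, 0.12, -0.06], [0.02, 0.1, -0.05], [-0.03, -0.13, 0.06]] + [[0.04, 0.05, 0.13],[-0.03, -0.03, -0.08],[0.02, 0.02, 0.05]] + [[0.00, -0.00, -0.00], [0.01, -0.00, -0.0], [0.01, -0.0, -0.0]]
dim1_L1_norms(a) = [0.31, 0.2, 0.22]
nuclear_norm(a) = 0.42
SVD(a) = [[0.6, 0.79, 0.15],  [0.50, -0.52, 0.69],  [-0.62, 0.34, 0.70]] @ diag([0.22909079721962702, 0.17913869932438395, 0.011257576721645192]) @ [[0.18,0.90,-0.40], [0.31,0.34,0.89], [0.93,-0.29,-0.21]]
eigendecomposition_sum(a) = [[0.07, 0.07, 0.11], [0.0, 0.00, 0.0], [0.00, 0.0, 0.00]] + [[-0.0, 0.04, 0.04],[-0.00, -0.02, -0.02],[-0.0, -0.01, -0.01]] + [[0.0, 0.06, -0.08], [0.0, 0.09, -0.11], [0.00, -0.1, 0.12]]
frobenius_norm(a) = 0.29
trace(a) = 0.25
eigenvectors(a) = [[1.00, 0.87, 0.41], [0.0, -0.39, 0.62], [0.0, -0.3, -0.67]]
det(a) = -0.00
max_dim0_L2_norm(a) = 0.21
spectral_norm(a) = 0.23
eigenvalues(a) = [0.07, -0.03, 0.21]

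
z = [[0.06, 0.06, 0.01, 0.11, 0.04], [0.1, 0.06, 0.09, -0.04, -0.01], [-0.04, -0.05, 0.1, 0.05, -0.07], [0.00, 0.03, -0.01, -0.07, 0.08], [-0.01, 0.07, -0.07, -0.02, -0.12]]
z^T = [[0.06,0.10,-0.04,0.0,-0.01], [0.06,0.06,-0.05,0.03,0.07], [0.01,0.09,0.10,-0.01,-0.07], [0.11,-0.04,0.05,-0.07,-0.02], [0.04,-0.01,-0.07,0.08,-0.12]]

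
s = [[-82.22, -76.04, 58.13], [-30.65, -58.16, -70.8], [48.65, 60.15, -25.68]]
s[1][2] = -70.8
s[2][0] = 48.65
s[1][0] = -30.65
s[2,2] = -25.68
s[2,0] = 48.65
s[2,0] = 48.65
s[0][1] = -76.04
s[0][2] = 58.13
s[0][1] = -76.04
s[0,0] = -82.22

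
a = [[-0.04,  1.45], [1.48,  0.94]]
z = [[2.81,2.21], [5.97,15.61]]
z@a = [[3.16,  6.15], [22.86,  23.33]]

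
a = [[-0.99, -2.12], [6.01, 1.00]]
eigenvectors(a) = [[(0.14-0.49j), 0.14+0.49j], [(-0.86+0j), -0.86-0.00j]]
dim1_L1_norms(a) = [3.11, 7.01]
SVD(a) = [[-0.23, 0.97], [0.97, 0.23]] @ diag([6.249734179765362, 1.8802719702938118]) @ [[0.97, 0.23], [0.23, -0.97]]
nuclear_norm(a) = 8.13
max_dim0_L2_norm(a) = 6.09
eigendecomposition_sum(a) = [[(-0.49+1.71j), (-1.06+0j)], [(3-0j), 0.50+1.71j]] + [[-0.49-1.71j, (-1.06-0j)],[(3+0j), 0.50-1.71j]]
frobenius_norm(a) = 6.53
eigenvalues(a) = [(0.01+3.43j), (0.01-3.43j)]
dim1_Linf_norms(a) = [2.12, 6.01]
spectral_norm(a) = 6.25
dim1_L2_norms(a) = [2.34, 6.09]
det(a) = 11.75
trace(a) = 0.01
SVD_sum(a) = [[-1.42, -0.34], [5.91, 1.43]] + [[0.43, -1.78], [0.1, -0.43]]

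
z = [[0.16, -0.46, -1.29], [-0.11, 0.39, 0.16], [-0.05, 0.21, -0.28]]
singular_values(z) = [1.42, 0.44, 0.0]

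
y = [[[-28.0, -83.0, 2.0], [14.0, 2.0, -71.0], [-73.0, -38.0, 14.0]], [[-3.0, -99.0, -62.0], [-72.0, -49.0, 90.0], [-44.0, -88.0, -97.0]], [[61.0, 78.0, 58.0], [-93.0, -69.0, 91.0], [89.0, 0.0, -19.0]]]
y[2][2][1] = 0.0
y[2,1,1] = -69.0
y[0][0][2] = 2.0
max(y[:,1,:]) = 91.0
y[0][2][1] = -38.0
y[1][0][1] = -99.0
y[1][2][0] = -44.0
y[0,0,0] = -28.0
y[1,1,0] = -72.0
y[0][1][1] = 2.0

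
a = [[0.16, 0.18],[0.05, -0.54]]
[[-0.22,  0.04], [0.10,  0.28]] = a @ [[-1.07, 0.76], [-0.28, -0.44]]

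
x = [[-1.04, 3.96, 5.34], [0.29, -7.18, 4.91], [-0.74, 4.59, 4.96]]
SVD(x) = [[0.63, 0.32, -0.71], [-0.39, 0.92, 0.06], [0.67, 0.24, 0.71]] @ diag([9.728233958910716, 8.517563065009961, 0.2308321344059448]) @ [[-0.13, 0.86, 0.49], [-0.03, -0.49, 0.87], [0.99, 0.1, 0.09]]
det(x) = 19.13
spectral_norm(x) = 9.73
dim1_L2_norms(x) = [6.73, 8.7, 6.8]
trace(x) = -3.26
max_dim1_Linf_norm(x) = 7.18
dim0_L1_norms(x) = [2.07, 15.73, 15.21]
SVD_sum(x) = [[-0.80, 5.32, 3.00],[0.50, -3.32, -1.87],[-0.84, 5.59, 3.16]] + [[-0.08, -1.34, 2.35], [-0.22, -3.86, 6.78], [-0.06, -1.02, 1.79]] + [[-0.16, -0.02, -0.01],[0.01, 0.00, 0.00],[0.16, 0.02, 0.01]]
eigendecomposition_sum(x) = [[-0.52, 1.81, 5.67], [-0.21, 0.73, 2.29], [-0.53, 1.86, 5.83]] + [[-0.38,0.02,0.36],[-0.03,0.0,0.03],[-0.02,0.00,0.02]] + [[-0.14, 2.12, -0.69], [0.53, -7.91, 2.59], [-0.18, 2.72, -0.89]]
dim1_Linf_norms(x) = [5.34, 7.18, 4.96]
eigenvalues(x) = [6.04, -0.35, -8.95]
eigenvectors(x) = [[-0.67, 0.99, -0.25], [-0.27, 0.09, 0.92], [-0.69, 0.06, -0.32]]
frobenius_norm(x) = 12.93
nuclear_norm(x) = 18.48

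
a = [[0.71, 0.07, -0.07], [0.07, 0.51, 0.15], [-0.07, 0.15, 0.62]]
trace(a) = 1.84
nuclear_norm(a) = 1.84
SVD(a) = [[-0.80,0.53,-0.28], [0.13,0.61,0.78], [0.59,0.59,-0.56]] @ diag([0.7496309644892374, 0.7137091454490812, 0.37665989006168127]) @ [[-0.8, 0.13, 0.59], [0.53, 0.61, 0.59], [-0.28, 0.78, -0.56]]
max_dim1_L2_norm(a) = 0.72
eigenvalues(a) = [0.38, 0.75, 0.71]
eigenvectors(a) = [[0.28, -0.80, 0.53], [-0.78, 0.13, 0.61], [0.56, 0.59, 0.59]]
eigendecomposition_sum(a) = [[0.03,-0.08,0.06], [-0.08,0.23,-0.16], [0.06,-0.16,0.12]] + [[0.48, -0.08, -0.35], [-0.08, 0.01, 0.06], [-0.35, 0.06, 0.26]] + [[0.20, 0.23, 0.22], [0.23, 0.27, 0.26], [0.22, 0.26, 0.24]]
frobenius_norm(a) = 1.10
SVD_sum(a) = [[0.48, -0.08, -0.35], [-0.08, 0.01, 0.06], [-0.35, 0.06, 0.26]] + [[0.2, 0.23, 0.22], [0.23, 0.27, 0.26], [0.22, 0.26, 0.24]] + [[0.03, -0.08, 0.06], [-0.08, 0.23, -0.16], [0.06, -0.16, 0.12]]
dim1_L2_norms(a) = [0.72, 0.54, 0.64]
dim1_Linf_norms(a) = [0.71, 0.51, 0.62]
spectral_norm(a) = 0.75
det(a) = 0.20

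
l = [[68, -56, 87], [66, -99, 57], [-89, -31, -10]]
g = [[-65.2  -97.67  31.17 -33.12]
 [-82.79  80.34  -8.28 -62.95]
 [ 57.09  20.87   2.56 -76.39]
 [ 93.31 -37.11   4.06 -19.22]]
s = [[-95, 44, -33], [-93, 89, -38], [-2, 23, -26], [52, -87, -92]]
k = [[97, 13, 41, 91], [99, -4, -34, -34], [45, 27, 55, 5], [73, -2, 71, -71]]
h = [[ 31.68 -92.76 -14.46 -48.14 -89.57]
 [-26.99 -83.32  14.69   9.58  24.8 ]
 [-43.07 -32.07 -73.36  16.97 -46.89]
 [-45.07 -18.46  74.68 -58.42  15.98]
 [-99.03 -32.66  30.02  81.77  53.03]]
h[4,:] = [-99.03, -32.66, 30.02, 81.77, 53.03]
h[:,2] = [-14.46, 14.69, -73.36, 74.68, 30.02]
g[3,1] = -37.11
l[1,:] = [66, -99, 57]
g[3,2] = 4.06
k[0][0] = 97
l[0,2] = 87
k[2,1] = 27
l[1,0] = 66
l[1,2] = 57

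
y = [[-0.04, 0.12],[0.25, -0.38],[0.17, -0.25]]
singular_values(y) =[0.56, 0.03]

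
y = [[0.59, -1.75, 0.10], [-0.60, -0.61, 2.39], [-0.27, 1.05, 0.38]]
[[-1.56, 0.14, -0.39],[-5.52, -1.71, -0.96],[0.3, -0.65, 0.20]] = y @ [[1.26, -1.01, 0.5],[1.22, -0.48, 0.38],[-1.68, -1.09, -0.18]]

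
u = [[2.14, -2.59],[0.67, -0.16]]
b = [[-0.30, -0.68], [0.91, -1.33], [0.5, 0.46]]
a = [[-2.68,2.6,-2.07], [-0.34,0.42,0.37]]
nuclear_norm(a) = 4.87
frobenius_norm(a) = 4.32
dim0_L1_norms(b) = [1.71, 2.47]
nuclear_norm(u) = 3.81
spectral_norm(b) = 1.68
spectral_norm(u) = 3.41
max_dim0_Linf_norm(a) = 2.68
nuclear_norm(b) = 2.57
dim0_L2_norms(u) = [2.24, 2.59]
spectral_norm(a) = 4.28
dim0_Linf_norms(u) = [2.14, 2.59]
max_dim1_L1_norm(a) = 7.35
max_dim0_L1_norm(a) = 3.02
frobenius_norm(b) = 1.90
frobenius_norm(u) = 3.43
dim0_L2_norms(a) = [2.7, 2.63, 2.1]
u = a @ b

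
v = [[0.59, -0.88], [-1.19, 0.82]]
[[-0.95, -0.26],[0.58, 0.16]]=v @ [[0.48,0.13], [1.40,0.38]]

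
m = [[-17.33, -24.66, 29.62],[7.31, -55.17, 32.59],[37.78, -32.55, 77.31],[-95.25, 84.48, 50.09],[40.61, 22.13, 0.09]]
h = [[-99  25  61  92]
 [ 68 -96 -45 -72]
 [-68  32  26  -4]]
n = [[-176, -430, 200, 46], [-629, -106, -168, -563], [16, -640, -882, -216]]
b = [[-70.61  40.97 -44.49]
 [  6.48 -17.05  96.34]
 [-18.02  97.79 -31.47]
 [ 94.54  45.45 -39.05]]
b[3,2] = -39.05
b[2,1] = 97.79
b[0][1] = 40.97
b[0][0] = -70.61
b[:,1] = [40.97, -17.05, 97.79, 45.45]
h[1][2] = -45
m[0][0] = -17.33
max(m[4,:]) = 40.61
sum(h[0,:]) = 79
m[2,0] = 37.78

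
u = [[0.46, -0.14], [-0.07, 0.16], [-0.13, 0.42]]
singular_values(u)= [0.6, 0.31]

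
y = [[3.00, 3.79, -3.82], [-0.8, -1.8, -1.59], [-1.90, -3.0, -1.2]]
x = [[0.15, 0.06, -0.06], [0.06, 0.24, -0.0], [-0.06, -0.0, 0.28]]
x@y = [[0.52, 0.64, -0.60], [-0.01, -0.20, -0.61], [-0.71, -1.07, -0.11]]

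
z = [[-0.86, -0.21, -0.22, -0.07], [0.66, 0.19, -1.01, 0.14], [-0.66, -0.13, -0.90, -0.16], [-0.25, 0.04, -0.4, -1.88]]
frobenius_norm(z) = 2.72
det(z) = 0.01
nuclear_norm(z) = 4.59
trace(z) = -3.45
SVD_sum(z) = [[-0.12,  -0.01,  -0.14,  -0.35],[-0.01,  -0.00,  -0.01,  -0.03],[-0.20,  -0.01,  -0.23,  -0.58],[-0.56,  -0.04,  -0.67,  -1.67]] + [[-0.04, -0.01, 0.11, -0.03], [0.38, 0.11, -1.07, 0.3], [0.18, 0.05, -0.50, 0.14], [-0.06, -0.02, 0.17, -0.05]] + [[-0.70, -0.19, -0.18, 0.31], [0.29, 0.08, 0.08, -0.13], [-0.64, -0.17, -0.17, 0.29], [0.37, 0.10, 0.1, -0.16]] + [[0.00, -0.00, -0.0, -0.00], [0.0, -0.0, -0.00, -0.0], [-0.0, 0.00, 0.0, 0.00], [0.00, -0.0, -0.00, -0.00]]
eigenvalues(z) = [-0.02, -0.18, -1.99, -1.26]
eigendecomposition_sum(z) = [[0.04, 0.02, -0.03, 0.0], [-0.13, -0.06, 0.11, -0.01], [-0.01, -0.00, 0.00, -0.0], [-0.01, -0.00, 0.01, -0.0]] + [[-0.39, -0.12, 0.3, -0.02], [1.1, 0.33, -0.83, 0.06], [0.15, 0.05, -0.11, 0.01], [0.05, 0.01, -0.04, 0.00]] + [[-0.09, -0.01, -0.09, -0.18], [-0.00, -0.0, -0.0, -0.0], [-0.18, -0.02, -0.19, -0.36], [-0.84, -0.1, -0.9, -1.71]] + [[-0.41, -0.10, -0.40, 0.13], [-0.30, -0.07, -0.29, 0.09], [-0.63, -0.15, -0.6, 0.19], [0.55, 0.13, 0.53, -0.17]]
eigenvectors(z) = [[0.26, -0.33, 0.1, -0.42],  [-0.96, 0.93, 0.0, -0.31],  [-0.04, 0.13, 0.20, -0.64],  [-0.05, 0.04, 0.97, 0.56]]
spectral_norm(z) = 2.03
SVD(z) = [[-0.2, 0.09, -0.66, -0.72],[-0.02, -0.89, 0.27, -0.36],[-0.32, -0.42, -0.60, 0.60],[-0.93, 0.14, 0.35, -0.05]] @ diag([2.0338695421719235, 1.323285779907094, 1.2277131860801438, 0.0031245553256213318]) @ [[0.3, 0.02, 0.36, 0.89],[-0.32, -0.1, 0.91, -0.25],[0.86, 0.23, 0.23, -0.39],[-0.25, 0.97, 0.03, 0.05]]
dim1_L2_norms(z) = [0.91, 1.23, 1.13, 1.94]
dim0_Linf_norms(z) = [0.86, 0.21, 1.01, 1.88]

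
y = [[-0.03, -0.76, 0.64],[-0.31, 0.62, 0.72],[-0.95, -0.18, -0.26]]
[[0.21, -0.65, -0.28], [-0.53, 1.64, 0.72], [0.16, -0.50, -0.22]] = y@ [[0.01, -0.02, -0.01], [-0.52, 1.60, 0.70], [-0.29, 0.89, 0.39]]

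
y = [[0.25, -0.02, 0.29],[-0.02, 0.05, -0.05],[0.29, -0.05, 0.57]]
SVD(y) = [[-0.51, -0.85, -0.16], [0.08, -0.23, 0.97], [-0.86, 0.48, 0.18]] @ diag([0.745284808454686, 0.0807099087817725, 0.04400528276354102]) @ [[-0.51,  0.08,  -0.86], [-0.85,  -0.23,  0.48], [-0.16,  0.97,  0.18]]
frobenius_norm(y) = 0.75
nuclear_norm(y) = 0.87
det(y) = 0.00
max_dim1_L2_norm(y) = 0.64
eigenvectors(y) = [[0.51, -0.85, -0.16],[-0.08, -0.23, 0.97],[0.86, 0.48, 0.18]]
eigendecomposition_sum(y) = [[0.19, -0.03, 0.32],  [-0.03, 0.0, -0.05],  [0.32, -0.05, 0.55]] + [[0.06, 0.02, -0.03], [0.02, 0.0, -0.01], [-0.03, -0.01, 0.02]] + [[0.00, -0.01, -0.00], [-0.01, 0.04, 0.01], [-0.0, 0.01, 0.0]]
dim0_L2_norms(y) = [0.38, 0.07, 0.64]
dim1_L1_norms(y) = [0.56, 0.12, 0.91]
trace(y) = 0.87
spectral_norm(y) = 0.75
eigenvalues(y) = [0.75, 0.08, 0.04]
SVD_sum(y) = [[0.19, -0.03, 0.32],  [-0.03, 0.0, -0.05],  [0.32, -0.05, 0.55]] + [[0.06,0.02,-0.03], [0.02,0.00,-0.01], [-0.03,-0.01,0.02]] + [[0.00,-0.01,-0.0],[-0.01,0.04,0.01],[-0.0,0.01,0.00]]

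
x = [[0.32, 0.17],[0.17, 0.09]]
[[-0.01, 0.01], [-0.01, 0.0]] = x@[[0.02,-0.02], [-0.10,0.07]]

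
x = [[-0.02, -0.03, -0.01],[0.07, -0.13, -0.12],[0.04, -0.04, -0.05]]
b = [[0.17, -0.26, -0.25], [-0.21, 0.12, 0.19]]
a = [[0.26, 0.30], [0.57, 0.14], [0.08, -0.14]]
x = a @ b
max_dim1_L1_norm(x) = 0.32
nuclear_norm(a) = 0.94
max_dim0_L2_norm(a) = 0.63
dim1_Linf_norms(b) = [0.26, 0.21]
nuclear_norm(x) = 0.24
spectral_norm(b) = 0.50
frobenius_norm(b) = 0.50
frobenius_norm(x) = 0.21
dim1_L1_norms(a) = [0.56, 0.71, 0.22]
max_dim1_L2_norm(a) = 0.59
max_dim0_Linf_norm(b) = 0.26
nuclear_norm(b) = 0.58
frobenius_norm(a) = 0.73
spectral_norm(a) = 0.68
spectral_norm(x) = 0.20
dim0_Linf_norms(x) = [0.07, 0.13, 0.12]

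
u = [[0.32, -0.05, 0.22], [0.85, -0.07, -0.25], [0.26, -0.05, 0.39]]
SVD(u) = [[-0.33,0.47,-0.82],[-0.91,-0.39,0.14],[-0.25,0.79,0.55]] @ diag([0.950625176890701, 0.5115651736342683, 0.003584157650502486]) @ [[-0.99,0.10,0.06], [0.05,-0.07,1.0], [0.10,0.99,0.06]]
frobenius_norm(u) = 1.08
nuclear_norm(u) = 1.47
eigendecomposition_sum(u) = [[0.06-0.04j, (-0+0.01j), (-0.05+0.02j)], [0.34-0.36j, (-0.02+0.06j), (-0.26+0.24j)], [0.01-0.02j, 0.00+0.00j, -0.00+0.02j]] + [[(0.06+0.04j),(-0-0.01j),-0.05-0.02j], [0.34+0.36j,(-0.02-0.06j),(-0.26-0.24j)], [0.01+0.02j,0.00-0.00j,-0.00-0.02j]] + [[(0.19-0j), -0.04+0.00j, (0.31+0j)], [(0.16-0j), (-0.03+0j), (0.26+0j)], [0.25-0.00j, -0.05+0.00j, (0.4+0j)]]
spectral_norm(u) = 0.95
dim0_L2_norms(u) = [0.94, 0.1, 0.51]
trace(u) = 0.64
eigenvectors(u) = [[(-0.14-0.04j), (-0.14+0.04j), 0.55+0.00j], [(-0.99+0j), -0.99-0.00j, 0.46+0.00j], [(-0.04+0.02j), -0.04-0.02j, (0.7+0j)]]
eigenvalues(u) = [(0.04+0.04j), (0.04-0.04j), (0.56+0j)]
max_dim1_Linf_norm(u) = 0.85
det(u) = 0.00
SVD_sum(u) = [[0.31, -0.03, -0.02], [0.86, -0.08, -0.05], [0.24, -0.02, -0.01]] + [[0.01, -0.02, 0.24], [-0.01, 0.01, -0.20], [0.02, -0.03, 0.40]] + [[-0.00,  -0.0,  -0.0],[0.0,  0.00,  0.00],[0.00,  0.00,  0.0]]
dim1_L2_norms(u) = [0.39, 0.89, 0.47]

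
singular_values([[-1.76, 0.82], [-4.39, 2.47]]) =[5.4, 0.14]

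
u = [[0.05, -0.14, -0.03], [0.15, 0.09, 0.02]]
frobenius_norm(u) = 0.23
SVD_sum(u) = [[-0.05, -0.07, -0.01], [0.1, 0.13, 0.03]] + [[0.10, -0.07, -0.02], [0.05, -0.04, -0.01]]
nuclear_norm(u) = 0.33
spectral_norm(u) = 0.18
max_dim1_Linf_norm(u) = 0.15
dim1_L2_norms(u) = [0.15, 0.18]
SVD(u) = [[-0.46,0.89],[0.89,0.46]] @ diag([0.1842918233222014, 0.14155042866970952]) @ [[0.6, 0.78, 0.17], [0.80, -0.58, -0.12]]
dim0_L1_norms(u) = [0.2, 0.23, 0.05]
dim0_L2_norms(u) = [0.16, 0.17, 0.04]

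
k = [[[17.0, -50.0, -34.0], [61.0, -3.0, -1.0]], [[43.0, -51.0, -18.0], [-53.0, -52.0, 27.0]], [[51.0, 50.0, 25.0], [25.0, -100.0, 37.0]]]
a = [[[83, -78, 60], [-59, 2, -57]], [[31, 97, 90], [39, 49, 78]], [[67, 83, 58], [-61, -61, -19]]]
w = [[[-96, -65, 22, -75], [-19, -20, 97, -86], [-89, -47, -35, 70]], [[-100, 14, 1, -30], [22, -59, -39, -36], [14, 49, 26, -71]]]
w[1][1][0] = 22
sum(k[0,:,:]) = -10.0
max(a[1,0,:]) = 97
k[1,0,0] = 43.0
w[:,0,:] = [[-96, -65, 22, -75], [-100, 14, 1, -30]]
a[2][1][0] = -61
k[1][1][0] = -53.0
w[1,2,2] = 26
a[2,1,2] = -19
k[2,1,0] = 25.0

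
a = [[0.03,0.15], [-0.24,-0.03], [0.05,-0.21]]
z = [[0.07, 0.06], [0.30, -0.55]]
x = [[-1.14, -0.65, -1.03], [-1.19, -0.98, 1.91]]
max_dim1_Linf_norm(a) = 0.24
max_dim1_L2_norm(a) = 0.24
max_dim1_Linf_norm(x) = 1.91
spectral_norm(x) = 2.45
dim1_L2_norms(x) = [1.67, 2.45]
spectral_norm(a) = 0.26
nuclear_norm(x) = 4.12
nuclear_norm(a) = 0.51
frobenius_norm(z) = 0.63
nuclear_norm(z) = 0.72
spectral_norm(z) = 0.63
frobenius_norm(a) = 0.36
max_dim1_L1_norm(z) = 0.85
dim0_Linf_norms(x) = [1.19, 0.98, 1.91]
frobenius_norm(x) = 2.97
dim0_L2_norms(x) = [1.65, 1.18, 2.17]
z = x @ a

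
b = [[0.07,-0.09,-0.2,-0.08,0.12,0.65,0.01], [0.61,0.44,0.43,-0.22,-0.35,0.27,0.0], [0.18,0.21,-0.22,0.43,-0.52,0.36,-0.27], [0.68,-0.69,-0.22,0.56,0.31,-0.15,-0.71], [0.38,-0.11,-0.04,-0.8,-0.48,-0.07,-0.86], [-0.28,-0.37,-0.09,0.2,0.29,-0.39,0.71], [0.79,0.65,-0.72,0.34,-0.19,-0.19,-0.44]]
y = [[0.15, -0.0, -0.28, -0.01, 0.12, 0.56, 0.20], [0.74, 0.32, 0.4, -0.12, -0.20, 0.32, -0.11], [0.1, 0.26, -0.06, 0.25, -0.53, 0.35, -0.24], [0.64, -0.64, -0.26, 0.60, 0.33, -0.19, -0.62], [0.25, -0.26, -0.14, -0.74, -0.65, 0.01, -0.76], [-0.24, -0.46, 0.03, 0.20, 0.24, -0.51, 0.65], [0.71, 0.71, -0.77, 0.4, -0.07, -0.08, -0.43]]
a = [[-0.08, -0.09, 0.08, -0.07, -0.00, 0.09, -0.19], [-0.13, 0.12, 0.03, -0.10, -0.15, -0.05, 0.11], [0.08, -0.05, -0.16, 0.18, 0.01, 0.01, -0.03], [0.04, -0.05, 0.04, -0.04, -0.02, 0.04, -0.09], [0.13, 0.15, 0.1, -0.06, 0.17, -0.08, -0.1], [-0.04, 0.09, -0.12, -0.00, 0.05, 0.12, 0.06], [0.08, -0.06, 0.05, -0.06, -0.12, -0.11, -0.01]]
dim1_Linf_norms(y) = [0.56, 0.74, 0.53, 0.64, 0.76, 0.65, 0.77]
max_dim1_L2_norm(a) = 0.31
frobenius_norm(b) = 2.99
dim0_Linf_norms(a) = [0.13, 0.15, 0.16, 0.18, 0.17, 0.12, 0.19]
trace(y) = -0.58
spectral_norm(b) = 1.95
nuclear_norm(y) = 6.94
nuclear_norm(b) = 7.02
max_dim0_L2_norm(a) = 0.27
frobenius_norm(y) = 2.92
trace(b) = -0.46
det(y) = 0.39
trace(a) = 0.12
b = a + y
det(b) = 0.37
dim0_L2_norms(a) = [0.24, 0.25, 0.25, 0.24, 0.26, 0.21, 0.27]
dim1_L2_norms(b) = [0.7, 1.0, 0.88, 1.39, 1.33, 1.0, 1.4]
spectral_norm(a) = 0.35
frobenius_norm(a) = 0.65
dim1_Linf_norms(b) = [0.65, 0.61, 0.52, 0.71, 0.86, 0.71, 0.79]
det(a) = -0.00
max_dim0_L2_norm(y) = 1.3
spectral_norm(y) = 1.85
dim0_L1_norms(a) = [0.58, 0.61, 0.58, 0.51, 0.52, 0.5, 0.59]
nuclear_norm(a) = 1.46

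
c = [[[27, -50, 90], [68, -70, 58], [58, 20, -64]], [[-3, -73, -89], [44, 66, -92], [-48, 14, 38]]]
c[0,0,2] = 90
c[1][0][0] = -3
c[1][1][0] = 44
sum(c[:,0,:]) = -98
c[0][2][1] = 20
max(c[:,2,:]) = 58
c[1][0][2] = -89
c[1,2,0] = -48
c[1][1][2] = -92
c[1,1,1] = 66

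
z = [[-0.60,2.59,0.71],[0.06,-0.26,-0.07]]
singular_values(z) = [2.77, 0.0]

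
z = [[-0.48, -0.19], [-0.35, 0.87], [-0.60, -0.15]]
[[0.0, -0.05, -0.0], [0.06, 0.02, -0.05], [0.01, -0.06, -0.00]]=z @ [[-0.03, 0.08, 0.02], [0.06, 0.05, -0.05]]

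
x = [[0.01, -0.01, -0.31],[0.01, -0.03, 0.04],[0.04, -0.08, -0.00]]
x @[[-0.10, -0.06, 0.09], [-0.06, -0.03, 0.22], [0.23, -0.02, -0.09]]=[[-0.07, 0.01, 0.03], [0.01, -0.0, -0.01], [0.00, 0.0, -0.01]]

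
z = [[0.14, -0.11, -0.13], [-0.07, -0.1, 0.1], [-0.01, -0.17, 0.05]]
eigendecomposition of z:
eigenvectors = [[-0.95, -0.74, 0.68], [0.17, -0.14, 0.29], [-0.28, -0.66, 0.67]]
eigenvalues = [0.12, 0.0, -0.03]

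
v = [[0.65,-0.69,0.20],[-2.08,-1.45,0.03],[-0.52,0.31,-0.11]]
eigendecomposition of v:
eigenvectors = [[0.26,0.69,-0.11],[0.96,-0.57,0.18],[-0.09,-0.45,0.98]]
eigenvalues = [-2.01, 1.09, 0.01]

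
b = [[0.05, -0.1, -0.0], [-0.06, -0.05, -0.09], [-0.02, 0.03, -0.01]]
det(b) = 0.00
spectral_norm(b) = 0.13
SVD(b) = [[-0.64, 0.70, 0.32], [-0.75, -0.65, -0.08], [0.15, -0.29, 0.94]] @ diag([0.12560812089326914, 0.11097010767042333, 0.002869698464393342]) @ [[0.08, 0.84, 0.53], [0.72, -0.42, 0.55], [0.69, 0.34, -0.64]]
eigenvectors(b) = [[0.93,-0.61,-0.67], [-0.23,-0.78,-0.38], [-0.30,0.16,0.63]]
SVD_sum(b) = [[-0.01,  -0.07,  -0.04],[-0.01,  -0.08,  -0.05],[0.00,  0.02,  0.01]] + [[0.06, -0.03, 0.04], [-0.05, 0.03, -0.04], [-0.02, 0.01, -0.02]] + [[0.0, 0.00, -0.00], [-0.00, -0.00, 0.00], [0.00, 0.00, -0.00]]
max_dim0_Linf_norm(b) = 0.1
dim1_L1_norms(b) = [0.15, 0.2, 0.06]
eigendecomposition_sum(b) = [[0.08, -0.05, 0.05], [-0.02, 0.01, -0.01], [-0.03, 0.02, -0.02]] + [[-0.03,-0.05,-0.06], [-0.04,-0.06,-0.08], [0.01,0.01,0.02]] + [[0.00, -0.0, 0.01], [0.0, -0.0, 0.01], [-0.00, 0.00, -0.01]]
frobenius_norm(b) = 0.17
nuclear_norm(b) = 0.24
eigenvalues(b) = [0.07, -0.08, -0.01]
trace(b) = -0.01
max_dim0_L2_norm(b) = 0.12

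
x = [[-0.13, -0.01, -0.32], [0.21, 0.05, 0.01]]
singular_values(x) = [0.36, 0.19]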